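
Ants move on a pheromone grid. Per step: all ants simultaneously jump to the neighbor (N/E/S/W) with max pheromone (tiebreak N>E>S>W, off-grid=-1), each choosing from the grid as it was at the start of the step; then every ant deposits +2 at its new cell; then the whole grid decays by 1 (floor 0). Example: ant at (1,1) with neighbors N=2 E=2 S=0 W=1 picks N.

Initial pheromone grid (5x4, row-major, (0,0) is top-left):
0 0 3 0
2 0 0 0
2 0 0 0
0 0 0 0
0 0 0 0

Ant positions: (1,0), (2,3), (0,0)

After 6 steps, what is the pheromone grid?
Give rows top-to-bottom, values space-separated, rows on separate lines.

After step 1: ants at (2,0),(1,3),(1,0)
  0 0 2 0
  3 0 0 1
  3 0 0 0
  0 0 0 0
  0 0 0 0
After step 2: ants at (1,0),(0,3),(2,0)
  0 0 1 1
  4 0 0 0
  4 0 0 0
  0 0 0 0
  0 0 0 0
After step 3: ants at (2,0),(0,2),(1,0)
  0 0 2 0
  5 0 0 0
  5 0 0 0
  0 0 0 0
  0 0 0 0
After step 4: ants at (1,0),(0,3),(2,0)
  0 0 1 1
  6 0 0 0
  6 0 0 0
  0 0 0 0
  0 0 0 0
After step 5: ants at (2,0),(0,2),(1,0)
  0 0 2 0
  7 0 0 0
  7 0 0 0
  0 0 0 0
  0 0 0 0
After step 6: ants at (1,0),(0,3),(2,0)
  0 0 1 1
  8 0 0 0
  8 0 0 0
  0 0 0 0
  0 0 0 0

0 0 1 1
8 0 0 0
8 0 0 0
0 0 0 0
0 0 0 0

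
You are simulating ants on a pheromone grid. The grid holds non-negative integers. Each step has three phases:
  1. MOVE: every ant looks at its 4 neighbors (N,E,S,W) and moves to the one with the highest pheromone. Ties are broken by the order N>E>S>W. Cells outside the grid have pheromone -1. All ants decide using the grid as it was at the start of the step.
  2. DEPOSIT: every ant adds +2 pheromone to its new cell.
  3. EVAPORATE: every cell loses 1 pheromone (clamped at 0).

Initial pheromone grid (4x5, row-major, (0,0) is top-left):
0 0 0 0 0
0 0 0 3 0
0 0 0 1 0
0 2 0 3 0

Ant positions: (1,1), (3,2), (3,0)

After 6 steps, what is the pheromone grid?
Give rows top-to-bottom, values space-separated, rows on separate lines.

After step 1: ants at (0,1),(3,3),(3,1)
  0 1 0 0 0
  0 0 0 2 0
  0 0 0 0 0
  0 3 0 4 0
After step 2: ants at (0,2),(2,3),(2,1)
  0 0 1 0 0
  0 0 0 1 0
  0 1 0 1 0
  0 2 0 3 0
After step 3: ants at (0,3),(3,3),(3,1)
  0 0 0 1 0
  0 0 0 0 0
  0 0 0 0 0
  0 3 0 4 0
After step 4: ants at (0,4),(2,3),(2,1)
  0 0 0 0 1
  0 0 0 0 0
  0 1 0 1 0
  0 2 0 3 0
After step 5: ants at (1,4),(3,3),(3,1)
  0 0 0 0 0
  0 0 0 0 1
  0 0 0 0 0
  0 3 0 4 0
After step 6: ants at (0,4),(2,3),(2,1)
  0 0 0 0 1
  0 0 0 0 0
  0 1 0 1 0
  0 2 0 3 0

0 0 0 0 1
0 0 0 0 0
0 1 0 1 0
0 2 0 3 0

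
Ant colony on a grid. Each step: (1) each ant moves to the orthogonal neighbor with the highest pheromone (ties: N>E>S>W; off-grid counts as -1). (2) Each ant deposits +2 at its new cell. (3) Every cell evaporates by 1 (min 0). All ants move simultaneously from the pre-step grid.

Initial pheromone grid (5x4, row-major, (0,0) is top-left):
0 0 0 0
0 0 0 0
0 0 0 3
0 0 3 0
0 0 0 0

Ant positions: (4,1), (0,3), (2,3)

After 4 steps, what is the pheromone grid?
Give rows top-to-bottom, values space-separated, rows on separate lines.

After step 1: ants at (3,1),(1,3),(1,3)
  0 0 0 0
  0 0 0 3
  0 0 0 2
  0 1 2 0
  0 0 0 0
After step 2: ants at (3,2),(2,3),(2,3)
  0 0 0 0
  0 0 0 2
  0 0 0 5
  0 0 3 0
  0 0 0 0
After step 3: ants at (2,2),(1,3),(1,3)
  0 0 0 0
  0 0 0 5
  0 0 1 4
  0 0 2 0
  0 0 0 0
After step 4: ants at (2,3),(2,3),(2,3)
  0 0 0 0
  0 0 0 4
  0 0 0 9
  0 0 1 0
  0 0 0 0

0 0 0 0
0 0 0 4
0 0 0 9
0 0 1 0
0 0 0 0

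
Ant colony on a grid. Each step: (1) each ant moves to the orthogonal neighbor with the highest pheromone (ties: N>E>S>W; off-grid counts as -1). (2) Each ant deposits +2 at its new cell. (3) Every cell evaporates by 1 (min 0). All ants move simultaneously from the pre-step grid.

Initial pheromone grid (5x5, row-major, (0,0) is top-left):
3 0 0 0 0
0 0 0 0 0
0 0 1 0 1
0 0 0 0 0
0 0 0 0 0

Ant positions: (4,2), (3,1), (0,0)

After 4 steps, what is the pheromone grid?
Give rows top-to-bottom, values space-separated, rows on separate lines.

After step 1: ants at (3,2),(2,1),(0,1)
  2 1 0 0 0
  0 0 0 0 0
  0 1 0 0 0
  0 0 1 0 0
  0 0 0 0 0
After step 2: ants at (2,2),(1,1),(0,0)
  3 0 0 0 0
  0 1 0 0 0
  0 0 1 0 0
  0 0 0 0 0
  0 0 0 0 0
After step 3: ants at (1,2),(0,1),(0,1)
  2 3 0 0 0
  0 0 1 0 0
  0 0 0 0 0
  0 0 0 0 0
  0 0 0 0 0
After step 4: ants at (0,2),(0,0),(0,0)
  5 2 1 0 0
  0 0 0 0 0
  0 0 0 0 0
  0 0 0 0 0
  0 0 0 0 0

5 2 1 0 0
0 0 0 0 0
0 0 0 0 0
0 0 0 0 0
0 0 0 0 0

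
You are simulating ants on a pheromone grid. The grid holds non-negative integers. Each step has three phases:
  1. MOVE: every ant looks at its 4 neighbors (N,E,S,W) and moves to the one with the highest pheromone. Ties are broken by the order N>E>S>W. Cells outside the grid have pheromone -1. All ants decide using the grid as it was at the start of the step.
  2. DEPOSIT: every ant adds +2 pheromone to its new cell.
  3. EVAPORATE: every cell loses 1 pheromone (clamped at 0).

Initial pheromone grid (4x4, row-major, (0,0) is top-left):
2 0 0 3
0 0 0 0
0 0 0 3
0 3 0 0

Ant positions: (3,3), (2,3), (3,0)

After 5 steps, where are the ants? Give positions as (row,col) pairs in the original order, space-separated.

Step 1: ant0:(3,3)->N->(2,3) | ant1:(2,3)->N->(1,3) | ant2:(3,0)->E->(3,1)
  grid max=4 at (2,3)
Step 2: ant0:(2,3)->N->(1,3) | ant1:(1,3)->S->(2,3) | ant2:(3,1)->N->(2,1)
  grid max=5 at (2,3)
Step 3: ant0:(1,3)->S->(2,3) | ant1:(2,3)->N->(1,3) | ant2:(2,1)->S->(3,1)
  grid max=6 at (2,3)
Step 4: ant0:(2,3)->N->(1,3) | ant1:(1,3)->S->(2,3) | ant2:(3,1)->N->(2,1)
  grid max=7 at (2,3)
Step 5: ant0:(1,3)->S->(2,3) | ant1:(2,3)->N->(1,3) | ant2:(2,1)->S->(3,1)
  grid max=8 at (2,3)

(2,3) (1,3) (3,1)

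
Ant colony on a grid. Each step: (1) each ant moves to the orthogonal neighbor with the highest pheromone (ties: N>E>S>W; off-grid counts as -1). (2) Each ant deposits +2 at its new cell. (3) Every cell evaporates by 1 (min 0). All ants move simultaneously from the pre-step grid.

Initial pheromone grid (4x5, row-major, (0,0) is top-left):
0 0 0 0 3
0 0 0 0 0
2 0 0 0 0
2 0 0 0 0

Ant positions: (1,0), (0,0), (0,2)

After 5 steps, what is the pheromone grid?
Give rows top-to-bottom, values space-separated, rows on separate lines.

After step 1: ants at (2,0),(0,1),(0,3)
  0 1 0 1 2
  0 0 0 0 0
  3 0 0 0 0
  1 0 0 0 0
After step 2: ants at (3,0),(0,2),(0,4)
  0 0 1 0 3
  0 0 0 0 0
  2 0 0 0 0
  2 0 0 0 0
After step 3: ants at (2,0),(0,3),(1,4)
  0 0 0 1 2
  0 0 0 0 1
  3 0 0 0 0
  1 0 0 0 0
After step 4: ants at (3,0),(0,4),(0,4)
  0 0 0 0 5
  0 0 0 0 0
  2 0 0 0 0
  2 0 0 0 0
After step 5: ants at (2,0),(1,4),(1,4)
  0 0 0 0 4
  0 0 0 0 3
  3 0 0 0 0
  1 0 0 0 0

0 0 0 0 4
0 0 0 0 3
3 0 0 0 0
1 0 0 0 0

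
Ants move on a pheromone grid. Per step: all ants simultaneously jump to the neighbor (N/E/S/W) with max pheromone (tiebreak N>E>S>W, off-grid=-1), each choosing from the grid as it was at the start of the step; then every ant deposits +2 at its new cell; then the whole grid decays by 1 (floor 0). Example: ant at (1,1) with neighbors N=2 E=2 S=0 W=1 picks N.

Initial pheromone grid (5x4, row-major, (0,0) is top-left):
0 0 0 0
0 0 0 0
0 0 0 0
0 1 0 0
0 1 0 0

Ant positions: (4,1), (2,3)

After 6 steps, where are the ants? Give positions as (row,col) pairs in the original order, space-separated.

Step 1: ant0:(4,1)->N->(3,1) | ant1:(2,3)->N->(1,3)
  grid max=2 at (3,1)
Step 2: ant0:(3,1)->N->(2,1) | ant1:(1,3)->N->(0,3)
  grid max=1 at (0,3)
Step 3: ant0:(2,1)->S->(3,1) | ant1:(0,3)->S->(1,3)
  grid max=2 at (3,1)
Step 4: ant0:(3,1)->N->(2,1) | ant1:(1,3)->N->(0,3)
  grid max=1 at (0,3)
Step 5: ant0:(2,1)->S->(3,1) | ant1:(0,3)->S->(1,3)
  grid max=2 at (3,1)
Step 6: ant0:(3,1)->N->(2,1) | ant1:(1,3)->N->(0,3)
  grid max=1 at (0,3)

(2,1) (0,3)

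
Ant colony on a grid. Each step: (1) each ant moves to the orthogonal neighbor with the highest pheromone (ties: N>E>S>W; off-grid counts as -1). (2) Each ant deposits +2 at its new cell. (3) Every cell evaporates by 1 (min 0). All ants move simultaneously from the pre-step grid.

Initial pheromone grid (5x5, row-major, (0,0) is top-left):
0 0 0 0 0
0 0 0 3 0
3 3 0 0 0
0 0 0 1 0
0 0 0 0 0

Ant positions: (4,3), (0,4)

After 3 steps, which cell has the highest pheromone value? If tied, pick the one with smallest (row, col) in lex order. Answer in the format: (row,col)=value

Step 1: ant0:(4,3)->N->(3,3) | ant1:(0,4)->S->(1,4)
  grid max=2 at (1,3)
Step 2: ant0:(3,3)->N->(2,3) | ant1:(1,4)->W->(1,3)
  grid max=3 at (1,3)
Step 3: ant0:(2,3)->N->(1,3) | ant1:(1,3)->S->(2,3)
  grid max=4 at (1,3)
Final grid:
  0 0 0 0 0
  0 0 0 4 0
  0 0 0 2 0
  0 0 0 0 0
  0 0 0 0 0
Max pheromone 4 at (1,3)

Answer: (1,3)=4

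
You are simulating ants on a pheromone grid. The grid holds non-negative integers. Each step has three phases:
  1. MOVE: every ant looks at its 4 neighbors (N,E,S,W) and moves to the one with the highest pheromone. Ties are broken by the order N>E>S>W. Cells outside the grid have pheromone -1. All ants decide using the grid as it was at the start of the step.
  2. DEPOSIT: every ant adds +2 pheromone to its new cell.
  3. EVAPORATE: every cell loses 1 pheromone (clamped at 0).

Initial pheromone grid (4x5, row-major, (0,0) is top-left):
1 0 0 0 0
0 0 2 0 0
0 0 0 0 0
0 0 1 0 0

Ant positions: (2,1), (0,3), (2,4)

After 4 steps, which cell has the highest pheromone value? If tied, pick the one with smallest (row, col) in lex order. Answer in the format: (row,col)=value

Answer: (0,4)=4

Derivation:
Step 1: ant0:(2,1)->N->(1,1) | ant1:(0,3)->E->(0,4) | ant2:(2,4)->N->(1,4)
  grid max=1 at (0,4)
Step 2: ant0:(1,1)->E->(1,2) | ant1:(0,4)->S->(1,4) | ant2:(1,4)->N->(0,4)
  grid max=2 at (0,4)
Step 3: ant0:(1,2)->N->(0,2) | ant1:(1,4)->N->(0,4) | ant2:(0,4)->S->(1,4)
  grid max=3 at (0,4)
Step 4: ant0:(0,2)->S->(1,2) | ant1:(0,4)->S->(1,4) | ant2:(1,4)->N->(0,4)
  grid max=4 at (0,4)
Final grid:
  0 0 0 0 4
  0 0 2 0 4
  0 0 0 0 0
  0 0 0 0 0
Max pheromone 4 at (0,4)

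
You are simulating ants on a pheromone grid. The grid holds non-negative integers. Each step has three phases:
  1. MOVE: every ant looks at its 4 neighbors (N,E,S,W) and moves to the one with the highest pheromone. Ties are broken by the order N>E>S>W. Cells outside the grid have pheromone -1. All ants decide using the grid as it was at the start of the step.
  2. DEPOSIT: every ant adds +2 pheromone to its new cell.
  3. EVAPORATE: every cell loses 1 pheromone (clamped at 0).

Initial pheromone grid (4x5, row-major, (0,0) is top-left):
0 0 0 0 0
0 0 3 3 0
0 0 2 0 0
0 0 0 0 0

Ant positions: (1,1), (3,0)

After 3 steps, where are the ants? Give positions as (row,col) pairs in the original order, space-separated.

Step 1: ant0:(1,1)->E->(1,2) | ant1:(3,0)->N->(2,0)
  grid max=4 at (1,2)
Step 2: ant0:(1,2)->E->(1,3) | ant1:(2,0)->N->(1,0)
  grid max=3 at (1,2)
Step 3: ant0:(1,3)->W->(1,2) | ant1:(1,0)->N->(0,0)
  grid max=4 at (1,2)

(1,2) (0,0)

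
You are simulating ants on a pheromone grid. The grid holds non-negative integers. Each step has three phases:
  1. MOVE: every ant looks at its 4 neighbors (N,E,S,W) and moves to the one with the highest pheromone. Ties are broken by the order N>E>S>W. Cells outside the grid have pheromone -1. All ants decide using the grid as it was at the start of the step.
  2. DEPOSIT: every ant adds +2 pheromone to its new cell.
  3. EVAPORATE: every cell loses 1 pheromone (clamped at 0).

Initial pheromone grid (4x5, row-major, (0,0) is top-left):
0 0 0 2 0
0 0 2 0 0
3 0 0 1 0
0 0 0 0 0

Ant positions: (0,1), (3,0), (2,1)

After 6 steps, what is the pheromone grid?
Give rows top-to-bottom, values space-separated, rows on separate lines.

After step 1: ants at (0,2),(2,0),(2,0)
  0 0 1 1 0
  0 0 1 0 0
  6 0 0 0 0
  0 0 0 0 0
After step 2: ants at (0,3),(1,0),(1,0)
  0 0 0 2 0
  3 0 0 0 0
  5 0 0 0 0
  0 0 0 0 0
After step 3: ants at (0,4),(2,0),(2,0)
  0 0 0 1 1
  2 0 0 0 0
  8 0 0 0 0
  0 0 0 0 0
After step 4: ants at (0,3),(1,0),(1,0)
  0 0 0 2 0
  5 0 0 0 0
  7 0 0 0 0
  0 0 0 0 0
After step 5: ants at (0,4),(2,0),(2,0)
  0 0 0 1 1
  4 0 0 0 0
  10 0 0 0 0
  0 0 0 0 0
After step 6: ants at (0,3),(1,0),(1,0)
  0 0 0 2 0
  7 0 0 0 0
  9 0 0 0 0
  0 0 0 0 0

0 0 0 2 0
7 0 0 0 0
9 0 0 0 0
0 0 0 0 0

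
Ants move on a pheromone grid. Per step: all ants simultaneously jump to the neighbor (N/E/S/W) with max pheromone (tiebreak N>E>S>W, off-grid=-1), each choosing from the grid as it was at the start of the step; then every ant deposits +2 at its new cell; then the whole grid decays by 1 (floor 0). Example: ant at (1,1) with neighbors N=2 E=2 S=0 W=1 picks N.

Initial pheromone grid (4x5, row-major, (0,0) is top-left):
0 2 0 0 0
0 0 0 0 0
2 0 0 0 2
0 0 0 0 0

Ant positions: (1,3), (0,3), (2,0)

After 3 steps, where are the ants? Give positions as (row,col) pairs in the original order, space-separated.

Step 1: ant0:(1,3)->N->(0,3) | ant1:(0,3)->E->(0,4) | ant2:(2,0)->N->(1,0)
  grid max=1 at (0,1)
Step 2: ant0:(0,3)->E->(0,4) | ant1:(0,4)->W->(0,3) | ant2:(1,0)->S->(2,0)
  grid max=2 at (0,3)
Step 3: ant0:(0,4)->W->(0,3) | ant1:(0,3)->E->(0,4) | ant2:(2,0)->N->(1,0)
  grid max=3 at (0,3)

(0,3) (0,4) (1,0)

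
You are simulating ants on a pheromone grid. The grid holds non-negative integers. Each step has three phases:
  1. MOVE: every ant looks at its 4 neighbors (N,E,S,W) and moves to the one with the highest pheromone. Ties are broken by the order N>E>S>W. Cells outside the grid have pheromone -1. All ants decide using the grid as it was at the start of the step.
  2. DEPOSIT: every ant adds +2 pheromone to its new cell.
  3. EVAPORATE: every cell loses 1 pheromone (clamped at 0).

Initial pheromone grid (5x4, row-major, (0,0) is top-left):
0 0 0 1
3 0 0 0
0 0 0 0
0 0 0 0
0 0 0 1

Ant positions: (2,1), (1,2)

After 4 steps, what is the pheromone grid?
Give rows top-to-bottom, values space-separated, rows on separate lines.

After step 1: ants at (1,1),(0,2)
  0 0 1 0
  2 1 0 0
  0 0 0 0
  0 0 0 0
  0 0 0 0
After step 2: ants at (1,0),(0,3)
  0 0 0 1
  3 0 0 0
  0 0 0 0
  0 0 0 0
  0 0 0 0
After step 3: ants at (0,0),(1,3)
  1 0 0 0
  2 0 0 1
  0 0 0 0
  0 0 0 0
  0 0 0 0
After step 4: ants at (1,0),(0,3)
  0 0 0 1
  3 0 0 0
  0 0 0 0
  0 0 0 0
  0 0 0 0

0 0 0 1
3 0 0 0
0 0 0 0
0 0 0 0
0 0 0 0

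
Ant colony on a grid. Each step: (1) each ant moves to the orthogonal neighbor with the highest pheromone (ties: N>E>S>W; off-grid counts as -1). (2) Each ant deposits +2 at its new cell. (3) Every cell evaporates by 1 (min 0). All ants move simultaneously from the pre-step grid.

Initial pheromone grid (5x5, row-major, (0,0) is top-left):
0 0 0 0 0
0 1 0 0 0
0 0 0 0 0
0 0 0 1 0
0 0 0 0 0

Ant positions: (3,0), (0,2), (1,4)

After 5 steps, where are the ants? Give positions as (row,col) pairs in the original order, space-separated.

Step 1: ant0:(3,0)->N->(2,0) | ant1:(0,2)->E->(0,3) | ant2:(1,4)->N->(0,4)
  grid max=1 at (0,3)
Step 2: ant0:(2,0)->N->(1,0) | ant1:(0,3)->E->(0,4) | ant2:(0,4)->W->(0,3)
  grid max=2 at (0,3)
Step 3: ant0:(1,0)->N->(0,0) | ant1:(0,4)->W->(0,3) | ant2:(0,3)->E->(0,4)
  grid max=3 at (0,3)
Step 4: ant0:(0,0)->E->(0,1) | ant1:(0,3)->E->(0,4) | ant2:(0,4)->W->(0,3)
  grid max=4 at (0,3)
Step 5: ant0:(0,1)->E->(0,2) | ant1:(0,4)->W->(0,3) | ant2:(0,3)->E->(0,4)
  grid max=5 at (0,3)

(0,2) (0,3) (0,4)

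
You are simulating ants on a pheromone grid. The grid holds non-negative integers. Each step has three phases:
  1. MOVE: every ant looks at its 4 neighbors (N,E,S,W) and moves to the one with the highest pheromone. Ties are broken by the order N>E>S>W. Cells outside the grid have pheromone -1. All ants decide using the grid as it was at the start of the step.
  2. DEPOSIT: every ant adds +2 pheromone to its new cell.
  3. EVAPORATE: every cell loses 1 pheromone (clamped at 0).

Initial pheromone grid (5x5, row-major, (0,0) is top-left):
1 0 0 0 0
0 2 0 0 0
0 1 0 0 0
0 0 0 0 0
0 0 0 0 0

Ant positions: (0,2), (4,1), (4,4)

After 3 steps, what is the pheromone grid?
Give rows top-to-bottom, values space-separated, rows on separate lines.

After step 1: ants at (0,3),(3,1),(3,4)
  0 0 0 1 0
  0 1 0 0 0
  0 0 0 0 0
  0 1 0 0 1
  0 0 0 0 0
After step 2: ants at (0,4),(2,1),(2,4)
  0 0 0 0 1
  0 0 0 0 0
  0 1 0 0 1
  0 0 0 0 0
  0 0 0 0 0
After step 3: ants at (1,4),(1,1),(1,4)
  0 0 0 0 0
  0 1 0 0 3
  0 0 0 0 0
  0 0 0 0 0
  0 0 0 0 0

0 0 0 0 0
0 1 0 0 3
0 0 0 0 0
0 0 0 0 0
0 0 0 0 0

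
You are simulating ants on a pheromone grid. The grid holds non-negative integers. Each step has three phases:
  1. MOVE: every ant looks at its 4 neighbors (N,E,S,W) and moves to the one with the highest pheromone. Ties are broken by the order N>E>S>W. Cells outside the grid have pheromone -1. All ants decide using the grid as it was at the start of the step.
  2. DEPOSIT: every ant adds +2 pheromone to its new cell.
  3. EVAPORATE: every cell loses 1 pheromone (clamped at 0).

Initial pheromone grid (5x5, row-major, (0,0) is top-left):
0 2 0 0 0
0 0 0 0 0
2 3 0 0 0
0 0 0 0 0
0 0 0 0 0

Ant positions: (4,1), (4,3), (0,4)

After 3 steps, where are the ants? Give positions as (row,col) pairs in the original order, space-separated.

Step 1: ant0:(4,1)->N->(3,1) | ant1:(4,3)->N->(3,3) | ant2:(0,4)->S->(1,4)
  grid max=2 at (2,1)
Step 2: ant0:(3,1)->N->(2,1) | ant1:(3,3)->N->(2,3) | ant2:(1,4)->N->(0,4)
  grid max=3 at (2,1)
Step 3: ant0:(2,1)->N->(1,1) | ant1:(2,3)->N->(1,3) | ant2:(0,4)->S->(1,4)
  grid max=2 at (2,1)

(1,1) (1,3) (1,4)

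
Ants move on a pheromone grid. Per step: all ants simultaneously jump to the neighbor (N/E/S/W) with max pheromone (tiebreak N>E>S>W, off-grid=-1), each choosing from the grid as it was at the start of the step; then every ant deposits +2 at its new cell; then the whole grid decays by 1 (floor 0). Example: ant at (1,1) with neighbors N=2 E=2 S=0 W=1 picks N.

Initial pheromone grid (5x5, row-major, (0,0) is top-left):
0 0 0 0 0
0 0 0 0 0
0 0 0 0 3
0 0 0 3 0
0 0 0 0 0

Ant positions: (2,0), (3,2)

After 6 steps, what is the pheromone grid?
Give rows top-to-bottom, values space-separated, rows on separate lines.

After step 1: ants at (1,0),(3,3)
  0 0 0 0 0
  1 0 0 0 0
  0 0 0 0 2
  0 0 0 4 0
  0 0 0 0 0
After step 2: ants at (0,0),(2,3)
  1 0 0 0 0
  0 0 0 0 0
  0 0 0 1 1
  0 0 0 3 0
  0 0 0 0 0
After step 3: ants at (0,1),(3,3)
  0 1 0 0 0
  0 0 0 0 0
  0 0 0 0 0
  0 0 0 4 0
  0 0 0 0 0
After step 4: ants at (0,2),(2,3)
  0 0 1 0 0
  0 0 0 0 0
  0 0 0 1 0
  0 0 0 3 0
  0 0 0 0 0
After step 5: ants at (0,3),(3,3)
  0 0 0 1 0
  0 0 0 0 0
  0 0 0 0 0
  0 0 0 4 0
  0 0 0 0 0
After step 6: ants at (0,4),(2,3)
  0 0 0 0 1
  0 0 0 0 0
  0 0 0 1 0
  0 0 0 3 0
  0 0 0 0 0

0 0 0 0 1
0 0 0 0 0
0 0 0 1 0
0 0 0 3 0
0 0 0 0 0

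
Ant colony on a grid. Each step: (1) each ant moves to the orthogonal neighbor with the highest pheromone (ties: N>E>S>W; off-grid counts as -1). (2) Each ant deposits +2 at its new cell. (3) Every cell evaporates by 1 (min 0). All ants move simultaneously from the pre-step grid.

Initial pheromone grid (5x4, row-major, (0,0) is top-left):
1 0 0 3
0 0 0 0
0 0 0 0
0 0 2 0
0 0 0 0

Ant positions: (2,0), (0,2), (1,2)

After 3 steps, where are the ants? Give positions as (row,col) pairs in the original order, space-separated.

Step 1: ant0:(2,0)->N->(1,0) | ant1:(0,2)->E->(0,3) | ant2:(1,2)->N->(0,2)
  grid max=4 at (0,3)
Step 2: ant0:(1,0)->N->(0,0) | ant1:(0,3)->W->(0,2) | ant2:(0,2)->E->(0,3)
  grid max=5 at (0,3)
Step 3: ant0:(0,0)->E->(0,1) | ant1:(0,2)->E->(0,3) | ant2:(0,3)->W->(0,2)
  grid max=6 at (0,3)

(0,1) (0,3) (0,2)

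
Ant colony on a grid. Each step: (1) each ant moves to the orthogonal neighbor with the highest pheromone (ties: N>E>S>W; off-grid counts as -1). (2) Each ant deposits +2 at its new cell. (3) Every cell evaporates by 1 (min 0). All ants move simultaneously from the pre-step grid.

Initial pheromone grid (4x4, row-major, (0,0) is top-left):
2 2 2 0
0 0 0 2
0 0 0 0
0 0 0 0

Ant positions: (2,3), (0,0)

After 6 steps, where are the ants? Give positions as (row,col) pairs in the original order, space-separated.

Step 1: ant0:(2,3)->N->(1,3) | ant1:(0,0)->E->(0,1)
  grid max=3 at (0,1)
Step 2: ant0:(1,3)->N->(0,3) | ant1:(0,1)->E->(0,2)
  grid max=2 at (0,1)
Step 3: ant0:(0,3)->S->(1,3) | ant1:(0,2)->W->(0,1)
  grid max=3 at (0,1)
Step 4: ant0:(1,3)->N->(0,3) | ant1:(0,1)->E->(0,2)
  grid max=2 at (0,1)
Step 5: ant0:(0,3)->S->(1,3) | ant1:(0,2)->W->(0,1)
  grid max=3 at (0,1)
Step 6: ant0:(1,3)->N->(0,3) | ant1:(0,1)->E->(0,2)
  grid max=2 at (0,1)

(0,3) (0,2)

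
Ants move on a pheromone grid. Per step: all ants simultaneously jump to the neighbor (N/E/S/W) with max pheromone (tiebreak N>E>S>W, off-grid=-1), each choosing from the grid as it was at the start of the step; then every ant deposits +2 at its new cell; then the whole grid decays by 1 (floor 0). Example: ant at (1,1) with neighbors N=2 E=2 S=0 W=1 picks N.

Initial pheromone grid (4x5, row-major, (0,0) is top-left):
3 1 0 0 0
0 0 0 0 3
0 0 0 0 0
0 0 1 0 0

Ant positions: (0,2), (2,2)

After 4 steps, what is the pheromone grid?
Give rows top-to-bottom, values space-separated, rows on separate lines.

After step 1: ants at (0,1),(3,2)
  2 2 0 0 0
  0 0 0 0 2
  0 0 0 0 0
  0 0 2 0 0
After step 2: ants at (0,0),(2,2)
  3 1 0 0 0
  0 0 0 0 1
  0 0 1 0 0
  0 0 1 0 0
After step 3: ants at (0,1),(3,2)
  2 2 0 0 0
  0 0 0 0 0
  0 0 0 0 0
  0 0 2 0 0
After step 4: ants at (0,0),(2,2)
  3 1 0 0 0
  0 0 0 0 0
  0 0 1 0 0
  0 0 1 0 0

3 1 0 0 0
0 0 0 0 0
0 0 1 0 0
0 0 1 0 0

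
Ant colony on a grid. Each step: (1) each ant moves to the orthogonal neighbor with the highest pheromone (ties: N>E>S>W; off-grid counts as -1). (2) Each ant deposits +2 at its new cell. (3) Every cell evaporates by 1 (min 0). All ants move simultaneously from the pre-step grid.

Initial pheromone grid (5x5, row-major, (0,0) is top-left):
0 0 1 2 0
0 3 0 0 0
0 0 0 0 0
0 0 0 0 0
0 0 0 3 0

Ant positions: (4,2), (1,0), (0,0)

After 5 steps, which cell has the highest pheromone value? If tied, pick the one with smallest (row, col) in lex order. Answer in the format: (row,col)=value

Answer: (1,1)=8

Derivation:
Step 1: ant0:(4,2)->E->(4,3) | ant1:(1,0)->E->(1,1) | ant2:(0,0)->E->(0,1)
  grid max=4 at (1,1)
Step 2: ant0:(4,3)->N->(3,3) | ant1:(1,1)->N->(0,1) | ant2:(0,1)->S->(1,1)
  grid max=5 at (1,1)
Step 3: ant0:(3,3)->S->(4,3) | ant1:(0,1)->S->(1,1) | ant2:(1,1)->N->(0,1)
  grid max=6 at (1,1)
Step 4: ant0:(4,3)->N->(3,3) | ant1:(1,1)->N->(0,1) | ant2:(0,1)->S->(1,1)
  grid max=7 at (1,1)
Step 5: ant0:(3,3)->S->(4,3) | ant1:(0,1)->S->(1,1) | ant2:(1,1)->N->(0,1)
  grid max=8 at (1,1)
Final grid:
  0 5 0 0 0
  0 8 0 0 0
  0 0 0 0 0
  0 0 0 0 0
  0 0 0 4 0
Max pheromone 8 at (1,1)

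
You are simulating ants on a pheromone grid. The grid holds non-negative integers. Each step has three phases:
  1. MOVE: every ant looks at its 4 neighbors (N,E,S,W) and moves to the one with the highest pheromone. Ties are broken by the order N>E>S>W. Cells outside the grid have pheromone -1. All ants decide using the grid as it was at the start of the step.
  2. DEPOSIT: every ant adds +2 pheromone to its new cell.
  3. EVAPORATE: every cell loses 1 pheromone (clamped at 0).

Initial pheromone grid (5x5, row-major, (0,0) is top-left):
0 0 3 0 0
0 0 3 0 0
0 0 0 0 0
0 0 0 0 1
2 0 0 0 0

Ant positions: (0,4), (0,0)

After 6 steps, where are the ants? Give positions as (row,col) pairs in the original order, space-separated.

Step 1: ant0:(0,4)->S->(1,4) | ant1:(0,0)->E->(0,1)
  grid max=2 at (0,2)
Step 2: ant0:(1,4)->N->(0,4) | ant1:(0,1)->E->(0,2)
  grid max=3 at (0,2)
Step 3: ant0:(0,4)->S->(1,4) | ant1:(0,2)->S->(1,2)
  grid max=2 at (0,2)
Step 4: ant0:(1,4)->N->(0,4) | ant1:(1,2)->N->(0,2)
  grid max=3 at (0,2)
Step 5: ant0:(0,4)->S->(1,4) | ant1:(0,2)->S->(1,2)
  grid max=2 at (0,2)
Step 6: ant0:(1,4)->N->(0,4) | ant1:(1,2)->N->(0,2)
  grid max=3 at (0,2)

(0,4) (0,2)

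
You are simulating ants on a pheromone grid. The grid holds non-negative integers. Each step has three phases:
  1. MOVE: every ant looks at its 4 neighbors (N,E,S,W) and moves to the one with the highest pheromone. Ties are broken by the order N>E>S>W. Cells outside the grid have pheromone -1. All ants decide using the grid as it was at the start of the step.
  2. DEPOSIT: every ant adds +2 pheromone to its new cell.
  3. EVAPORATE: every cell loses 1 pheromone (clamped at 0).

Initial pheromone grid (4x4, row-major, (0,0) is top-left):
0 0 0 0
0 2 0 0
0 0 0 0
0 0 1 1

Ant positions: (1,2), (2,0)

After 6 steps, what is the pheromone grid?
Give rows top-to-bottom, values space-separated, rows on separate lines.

After step 1: ants at (1,1),(1,0)
  0 0 0 0
  1 3 0 0
  0 0 0 0
  0 0 0 0
After step 2: ants at (1,0),(1,1)
  0 0 0 0
  2 4 0 0
  0 0 0 0
  0 0 0 0
After step 3: ants at (1,1),(1,0)
  0 0 0 0
  3 5 0 0
  0 0 0 0
  0 0 0 0
After step 4: ants at (1,0),(1,1)
  0 0 0 0
  4 6 0 0
  0 0 0 0
  0 0 0 0
After step 5: ants at (1,1),(1,0)
  0 0 0 0
  5 7 0 0
  0 0 0 0
  0 0 0 0
After step 6: ants at (1,0),(1,1)
  0 0 0 0
  6 8 0 0
  0 0 0 0
  0 0 0 0

0 0 0 0
6 8 0 0
0 0 0 0
0 0 0 0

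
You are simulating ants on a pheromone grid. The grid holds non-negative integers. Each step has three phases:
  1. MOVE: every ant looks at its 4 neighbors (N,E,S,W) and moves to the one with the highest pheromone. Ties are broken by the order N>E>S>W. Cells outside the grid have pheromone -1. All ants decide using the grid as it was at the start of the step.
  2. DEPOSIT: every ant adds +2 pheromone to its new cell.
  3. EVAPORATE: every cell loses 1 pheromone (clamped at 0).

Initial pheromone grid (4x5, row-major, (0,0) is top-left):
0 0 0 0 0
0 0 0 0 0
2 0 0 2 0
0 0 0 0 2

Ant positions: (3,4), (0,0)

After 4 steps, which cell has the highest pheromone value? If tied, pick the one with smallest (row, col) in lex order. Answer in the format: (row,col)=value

Answer: (3,4)=2

Derivation:
Step 1: ant0:(3,4)->N->(2,4) | ant1:(0,0)->E->(0,1)
  grid max=1 at (0,1)
Step 2: ant0:(2,4)->S->(3,4) | ant1:(0,1)->E->(0,2)
  grid max=2 at (3,4)
Step 3: ant0:(3,4)->N->(2,4) | ant1:(0,2)->E->(0,3)
  grid max=1 at (0,3)
Step 4: ant0:(2,4)->S->(3,4) | ant1:(0,3)->E->(0,4)
  grid max=2 at (3,4)
Final grid:
  0 0 0 0 1
  0 0 0 0 0
  0 0 0 0 0
  0 0 0 0 2
Max pheromone 2 at (3,4)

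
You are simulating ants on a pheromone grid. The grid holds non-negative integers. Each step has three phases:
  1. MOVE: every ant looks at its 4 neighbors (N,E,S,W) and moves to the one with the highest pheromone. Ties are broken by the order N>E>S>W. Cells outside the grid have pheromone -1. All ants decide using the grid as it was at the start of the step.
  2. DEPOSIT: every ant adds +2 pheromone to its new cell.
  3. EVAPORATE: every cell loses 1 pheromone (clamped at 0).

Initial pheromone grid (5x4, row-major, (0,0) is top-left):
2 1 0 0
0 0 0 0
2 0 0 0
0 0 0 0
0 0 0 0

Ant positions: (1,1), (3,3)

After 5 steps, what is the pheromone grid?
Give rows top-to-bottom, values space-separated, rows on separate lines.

After step 1: ants at (0,1),(2,3)
  1 2 0 0
  0 0 0 0
  1 0 0 1
  0 0 0 0
  0 0 0 0
After step 2: ants at (0,0),(1,3)
  2 1 0 0
  0 0 0 1
  0 0 0 0
  0 0 0 0
  0 0 0 0
After step 3: ants at (0,1),(0,3)
  1 2 0 1
  0 0 0 0
  0 0 0 0
  0 0 0 0
  0 0 0 0
After step 4: ants at (0,0),(1,3)
  2 1 0 0
  0 0 0 1
  0 0 0 0
  0 0 0 0
  0 0 0 0
After step 5: ants at (0,1),(0,3)
  1 2 0 1
  0 0 0 0
  0 0 0 0
  0 0 0 0
  0 0 0 0

1 2 0 1
0 0 0 0
0 0 0 0
0 0 0 0
0 0 0 0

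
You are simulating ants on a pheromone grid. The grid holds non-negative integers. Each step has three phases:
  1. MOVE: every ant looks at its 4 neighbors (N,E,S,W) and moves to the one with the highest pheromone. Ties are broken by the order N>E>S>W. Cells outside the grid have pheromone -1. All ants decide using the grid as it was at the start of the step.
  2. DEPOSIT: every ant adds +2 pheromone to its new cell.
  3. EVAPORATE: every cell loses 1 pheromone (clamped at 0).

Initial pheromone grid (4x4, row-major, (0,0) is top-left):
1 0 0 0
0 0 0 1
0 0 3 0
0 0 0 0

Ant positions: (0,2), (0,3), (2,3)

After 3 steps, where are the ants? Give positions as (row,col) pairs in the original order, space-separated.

Step 1: ant0:(0,2)->E->(0,3) | ant1:(0,3)->S->(1,3) | ant2:(2,3)->W->(2,2)
  grid max=4 at (2,2)
Step 2: ant0:(0,3)->S->(1,3) | ant1:(1,3)->N->(0,3) | ant2:(2,2)->N->(1,2)
  grid max=3 at (1,3)
Step 3: ant0:(1,3)->N->(0,3) | ant1:(0,3)->S->(1,3) | ant2:(1,2)->E->(1,3)
  grid max=6 at (1,3)

(0,3) (1,3) (1,3)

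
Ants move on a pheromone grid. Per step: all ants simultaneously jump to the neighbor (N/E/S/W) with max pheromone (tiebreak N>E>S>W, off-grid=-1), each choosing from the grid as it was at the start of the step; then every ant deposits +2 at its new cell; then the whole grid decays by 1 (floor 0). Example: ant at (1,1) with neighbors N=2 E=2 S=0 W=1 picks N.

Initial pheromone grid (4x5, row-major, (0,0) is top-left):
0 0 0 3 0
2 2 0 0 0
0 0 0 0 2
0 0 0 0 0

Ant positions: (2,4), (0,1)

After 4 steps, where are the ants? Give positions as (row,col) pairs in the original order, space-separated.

Step 1: ant0:(2,4)->N->(1,4) | ant1:(0,1)->S->(1,1)
  grid max=3 at (1,1)
Step 2: ant0:(1,4)->S->(2,4) | ant1:(1,1)->W->(1,0)
  grid max=2 at (1,0)
Step 3: ant0:(2,4)->N->(1,4) | ant1:(1,0)->E->(1,1)
  grid max=3 at (1,1)
Step 4: ant0:(1,4)->S->(2,4) | ant1:(1,1)->W->(1,0)
  grid max=2 at (1,0)

(2,4) (1,0)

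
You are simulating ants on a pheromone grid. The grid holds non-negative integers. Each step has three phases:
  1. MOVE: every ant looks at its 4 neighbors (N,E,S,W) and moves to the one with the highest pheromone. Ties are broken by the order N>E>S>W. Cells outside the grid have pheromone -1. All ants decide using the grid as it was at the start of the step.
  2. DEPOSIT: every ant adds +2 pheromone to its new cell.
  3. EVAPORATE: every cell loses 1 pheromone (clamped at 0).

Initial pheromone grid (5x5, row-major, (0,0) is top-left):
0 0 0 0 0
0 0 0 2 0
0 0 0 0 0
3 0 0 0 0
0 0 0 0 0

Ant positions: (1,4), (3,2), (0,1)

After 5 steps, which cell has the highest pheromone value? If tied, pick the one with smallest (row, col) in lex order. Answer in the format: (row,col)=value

Answer: (1,3)=11

Derivation:
Step 1: ant0:(1,4)->W->(1,3) | ant1:(3,2)->N->(2,2) | ant2:(0,1)->E->(0,2)
  grid max=3 at (1,3)
Step 2: ant0:(1,3)->N->(0,3) | ant1:(2,2)->N->(1,2) | ant2:(0,2)->E->(0,3)
  grid max=3 at (0,3)
Step 3: ant0:(0,3)->S->(1,3) | ant1:(1,2)->E->(1,3) | ant2:(0,3)->S->(1,3)
  grid max=7 at (1,3)
Step 4: ant0:(1,3)->N->(0,3) | ant1:(1,3)->N->(0,3) | ant2:(1,3)->N->(0,3)
  grid max=7 at (0,3)
Step 5: ant0:(0,3)->S->(1,3) | ant1:(0,3)->S->(1,3) | ant2:(0,3)->S->(1,3)
  grid max=11 at (1,3)
Final grid:
  0 0 0 6 0
  0 0 0 11 0
  0 0 0 0 0
  0 0 0 0 0
  0 0 0 0 0
Max pheromone 11 at (1,3)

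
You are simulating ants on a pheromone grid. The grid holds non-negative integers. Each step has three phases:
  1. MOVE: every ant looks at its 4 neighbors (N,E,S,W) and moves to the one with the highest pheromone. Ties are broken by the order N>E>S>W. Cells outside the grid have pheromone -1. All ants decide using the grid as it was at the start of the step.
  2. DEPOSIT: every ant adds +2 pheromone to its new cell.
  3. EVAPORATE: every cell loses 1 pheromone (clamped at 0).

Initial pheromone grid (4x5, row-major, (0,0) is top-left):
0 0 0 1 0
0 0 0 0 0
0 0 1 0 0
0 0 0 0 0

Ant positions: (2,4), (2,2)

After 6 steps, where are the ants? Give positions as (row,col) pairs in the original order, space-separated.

Step 1: ant0:(2,4)->N->(1,4) | ant1:(2,2)->N->(1,2)
  grid max=1 at (1,2)
Step 2: ant0:(1,4)->N->(0,4) | ant1:(1,2)->N->(0,2)
  grid max=1 at (0,2)
Step 3: ant0:(0,4)->S->(1,4) | ant1:(0,2)->E->(0,3)
  grid max=1 at (0,3)
Step 4: ant0:(1,4)->N->(0,4) | ant1:(0,3)->E->(0,4)
  grid max=3 at (0,4)
Step 5: ant0:(0,4)->S->(1,4) | ant1:(0,4)->S->(1,4)
  grid max=3 at (1,4)
Step 6: ant0:(1,4)->N->(0,4) | ant1:(1,4)->N->(0,4)
  grid max=5 at (0,4)

(0,4) (0,4)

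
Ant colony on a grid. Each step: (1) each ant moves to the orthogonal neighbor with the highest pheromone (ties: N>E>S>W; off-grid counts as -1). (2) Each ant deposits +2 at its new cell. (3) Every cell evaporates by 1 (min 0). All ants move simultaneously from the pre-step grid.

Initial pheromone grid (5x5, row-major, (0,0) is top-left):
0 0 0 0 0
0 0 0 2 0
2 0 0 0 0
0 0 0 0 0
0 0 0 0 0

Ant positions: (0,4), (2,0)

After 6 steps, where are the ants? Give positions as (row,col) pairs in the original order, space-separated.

Step 1: ant0:(0,4)->S->(1,4) | ant1:(2,0)->N->(1,0)
  grid max=1 at (1,0)
Step 2: ant0:(1,4)->W->(1,3) | ant1:(1,0)->S->(2,0)
  grid max=2 at (1,3)
Step 3: ant0:(1,3)->N->(0,3) | ant1:(2,0)->N->(1,0)
  grid max=1 at (0,3)
Step 4: ant0:(0,3)->S->(1,3) | ant1:(1,0)->S->(2,0)
  grid max=2 at (1,3)
Step 5: ant0:(1,3)->N->(0,3) | ant1:(2,0)->N->(1,0)
  grid max=1 at (0,3)
Step 6: ant0:(0,3)->S->(1,3) | ant1:(1,0)->S->(2,0)
  grid max=2 at (1,3)

(1,3) (2,0)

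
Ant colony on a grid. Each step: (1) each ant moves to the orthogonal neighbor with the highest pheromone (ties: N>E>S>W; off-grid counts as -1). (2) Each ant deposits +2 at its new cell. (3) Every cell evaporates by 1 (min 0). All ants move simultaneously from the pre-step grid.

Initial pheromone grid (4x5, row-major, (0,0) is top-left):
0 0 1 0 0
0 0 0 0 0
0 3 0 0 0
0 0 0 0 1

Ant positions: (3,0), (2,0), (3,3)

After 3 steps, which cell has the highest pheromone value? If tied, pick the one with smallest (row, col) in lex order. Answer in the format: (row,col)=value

Step 1: ant0:(3,0)->N->(2,0) | ant1:(2,0)->E->(2,1) | ant2:(3,3)->E->(3,4)
  grid max=4 at (2,1)
Step 2: ant0:(2,0)->E->(2,1) | ant1:(2,1)->W->(2,0) | ant2:(3,4)->N->(2,4)
  grid max=5 at (2,1)
Step 3: ant0:(2,1)->W->(2,0) | ant1:(2,0)->E->(2,1) | ant2:(2,4)->S->(3,4)
  grid max=6 at (2,1)
Final grid:
  0 0 0 0 0
  0 0 0 0 0
  3 6 0 0 0
  0 0 0 0 2
Max pheromone 6 at (2,1)

Answer: (2,1)=6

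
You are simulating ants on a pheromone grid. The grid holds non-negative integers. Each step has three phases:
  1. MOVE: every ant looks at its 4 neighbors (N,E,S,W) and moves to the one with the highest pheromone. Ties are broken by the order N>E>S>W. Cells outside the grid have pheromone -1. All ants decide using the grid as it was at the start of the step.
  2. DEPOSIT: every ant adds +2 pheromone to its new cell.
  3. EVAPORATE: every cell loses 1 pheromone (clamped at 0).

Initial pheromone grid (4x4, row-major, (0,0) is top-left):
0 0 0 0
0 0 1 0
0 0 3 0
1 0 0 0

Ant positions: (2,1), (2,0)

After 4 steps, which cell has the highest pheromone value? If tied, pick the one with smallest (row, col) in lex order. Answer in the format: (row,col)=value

Step 1: ant0:(2,1)->E->(2,2) | ant1:(2,0)->S->(3,0)
  grid max=4 at (2,2)
Step 2: ant0:(2,2)->N->(1,2) | ant1:(3,0)->N->(2,0)
  grid max=3 at (2,2)
Step 3: ant0:(1,2)->S->(2,2) | ant1:(2,0)->S->(3,0)
  grid max=4 at (2,2)
Step 4: ant0:(2,2)->N->(1,2) | ant1:(3,0)->N->(2,0)
  grid max=3 at (2,2)
Final grid:
  0 0 0 0
  0 0 1 0
  1 0 3 0
  1 0 0 0
Max pheromone 3 at (2,2)

Answer: (2,2)=3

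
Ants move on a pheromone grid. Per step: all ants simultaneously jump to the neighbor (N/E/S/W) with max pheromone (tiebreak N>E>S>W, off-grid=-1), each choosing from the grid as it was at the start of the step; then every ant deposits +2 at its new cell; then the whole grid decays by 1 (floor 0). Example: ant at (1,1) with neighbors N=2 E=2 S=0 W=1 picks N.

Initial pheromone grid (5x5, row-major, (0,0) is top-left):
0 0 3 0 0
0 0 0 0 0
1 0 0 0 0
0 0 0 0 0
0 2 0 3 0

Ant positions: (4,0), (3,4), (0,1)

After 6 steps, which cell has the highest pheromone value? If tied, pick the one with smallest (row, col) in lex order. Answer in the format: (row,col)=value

Answer: (0,2)=3

Derivation:
Step 1: ant0:(4,0)->E->(4,1) | ant1:(3,4)->N->(2,4) | ant2:(0,1)->E->(0,2)
  grid max=4 at (0,2)
Step 2: ant0:(4,1)->N->(3,1) | ant1:(2,4)->N->(1,4) | ant2:(0,2)->E->(0,3)
  grid max=3 at (0,2)
Step 3: ant0:(3,1)->S->(4,1) | ant1:(1,4)->N->(0,4) | ant2:(0,3)->W->(0,2)
  grid max=4 at (0,2)
Step 4: ant0:(4,1)->N->(3,1) | ant1:(0,4)->S->(1,4) | ant2:(0,2)->E->(0,3)
  grid max=3 at (0,2)
Step 5: ant0:(3,1)->S->(4,1) | ant1:(1,4)->N->(0,4) | ant2:(0,3)->W->(0,2)
  grid max=4 at (0,2)
Step 6: ant0:(4,1)->N->(3,1) | ant1:(0,4)->S->(1,4) | ant2:(0,2)->E->(0,3)
  grid max=3 at (0,2)
Final grid:
  0 0 3 1 0
  0 0 0 0 1
  0 0 0 0 0
  0 1 0 0 0
  0 2 0 0 0
Max pheromone 3 at (0,2)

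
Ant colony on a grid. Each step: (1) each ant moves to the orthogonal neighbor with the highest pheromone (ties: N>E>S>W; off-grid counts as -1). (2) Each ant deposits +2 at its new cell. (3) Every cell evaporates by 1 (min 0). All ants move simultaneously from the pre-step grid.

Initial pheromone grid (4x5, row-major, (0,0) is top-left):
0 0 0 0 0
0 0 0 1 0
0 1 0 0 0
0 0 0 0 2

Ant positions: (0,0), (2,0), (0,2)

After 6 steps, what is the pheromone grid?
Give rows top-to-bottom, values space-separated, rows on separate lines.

After step 1: ants at (0,1),(2,1),(0,3)
  0 1 0 1 0
  0 0 0 0 0
  0 2 0 0 0
  0 0 0 0 1
After step 2: ants at (0,2),(1,1),(0,4)
  0 0 1 0 1
  0 1 0 0 0
  0 1 0 0 0
  0 0 0 0 0
After step 3: ants at (0,3),(2,1),(1,4)
  0 0 0 1 0
  0 0 0 0 1
  0 2 0 0 0
  0 0 0 0 0
After step 4: ants at (0,4),(1,1),(0,4)
  0 0 0 0 3
  0 1 0 0 0
  0 1 0 0 0
  0 0 0 0 0
After step 5: ants at (1,4),(2,1),(1,4)
  0 0 0 0 2
  0 0 0 0 3
  0 2 0 0 0
  0 0 0 0 0
After step 6: ants at (0,4),(1,1),(0,4)
  0 0 0 0 5
  0 1 0 0 2
  0 1 0 0 0
  0 0 0 0 0

0 0 0 0 5
0 1 0 0 2
0 1 0 0 0
0 0 0 0 0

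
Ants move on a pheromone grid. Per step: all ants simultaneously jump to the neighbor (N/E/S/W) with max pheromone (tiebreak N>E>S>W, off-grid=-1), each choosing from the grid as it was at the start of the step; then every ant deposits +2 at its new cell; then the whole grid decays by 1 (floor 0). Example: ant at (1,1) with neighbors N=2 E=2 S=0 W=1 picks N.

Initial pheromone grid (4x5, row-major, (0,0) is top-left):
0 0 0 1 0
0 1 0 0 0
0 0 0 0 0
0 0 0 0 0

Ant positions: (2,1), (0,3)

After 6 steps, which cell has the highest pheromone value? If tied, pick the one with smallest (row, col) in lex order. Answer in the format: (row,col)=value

Step 1: ant0:(2,1)->N->(1,1) | ant1:(0,3)->E->(0,4)
  grid max=2 at (1,1)
Step 2: ant0:(1,1)->N->(0,1) | ant1:(0,4)->S->(1,4)
  grid max=1 at (0,1)
Step 3: ant0:(0,1)->S->(1,1) | ant1:(1,4)->N->(0,4)
  grid max=2 at (1,1)
Step 4: ant0:(1,1)->N->(0,1) | ant1:(0,4)->S->(1,4)
  grid max=1 at (0,1)
Step 5: ant0:(0,1)->S->(1,1) | ant1:(1,4)->N->(0,4)
  grid max=2 at (1,1)
Step 6: ant0:(1,1)->N->(0,1) | ant1:(0,4)->S->(1,4)
  grid max=1 at (0,1)
Final grid:
  0 1 0 0 0
  0 1 0 0 1
  0 0 0 0 0
  0 0 0 0 0
Max pheromone 1 at (0,1)

Answer: (0,1)=1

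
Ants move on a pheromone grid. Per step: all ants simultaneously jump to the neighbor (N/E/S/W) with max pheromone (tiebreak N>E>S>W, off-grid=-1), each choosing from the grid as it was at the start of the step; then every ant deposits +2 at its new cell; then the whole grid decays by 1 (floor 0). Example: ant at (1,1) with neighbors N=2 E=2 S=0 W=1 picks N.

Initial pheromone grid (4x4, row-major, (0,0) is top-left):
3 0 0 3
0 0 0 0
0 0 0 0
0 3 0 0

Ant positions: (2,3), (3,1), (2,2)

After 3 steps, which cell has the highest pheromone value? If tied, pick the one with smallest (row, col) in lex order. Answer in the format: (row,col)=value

Step 1: ant0:(2,3)->N->(1,3) | ant1:(3,1)->N->(2,1) | ant2:(2,2)->N->(1,2)
  grid max=2 at (0,0)
Step 2: ant0:(1,3)->N->(0,3) | ant1:(2,1)->S->(3,1) | ant2:(1,2)->E->(1,3)
  grid max=3 at (0,3)
Step 3: ant0:(0,3)->S->(1,3) | ant1:(3,1)->N->(2,1) | ant2:(1,3)->N->(0,3)
  grid max=4 at (0,3)
Final grid:
  0 0 0 4
  0 0 0 3
  0 1 0 0
  0 2 0 0
Max pheromone 4 at (0,3)

Answer: (0,3)=4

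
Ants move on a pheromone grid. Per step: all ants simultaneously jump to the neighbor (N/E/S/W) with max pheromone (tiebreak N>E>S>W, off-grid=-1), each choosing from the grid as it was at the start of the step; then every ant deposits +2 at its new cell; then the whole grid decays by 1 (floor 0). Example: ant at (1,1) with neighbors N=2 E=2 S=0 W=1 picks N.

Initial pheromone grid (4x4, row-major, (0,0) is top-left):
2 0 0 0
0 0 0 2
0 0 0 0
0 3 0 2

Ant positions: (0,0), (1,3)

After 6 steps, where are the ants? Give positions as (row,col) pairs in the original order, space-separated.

Step 1: ant0:(0,0)->E->(0,1) | ant1:(1,3)->N->(0,3)
  grid max=2 at (3,1)
Step 2: ant0:(0,1)->W->(0,0) | ant1:(0,3)->S->(1,3)
  grid max=2 at (0,0)
Step 3: ant0:(0,0)->E->(0,1) | ant1:(1,3)->N->(0,3)
  grid max=1 at (0,0)
Step 4: ant0:(0,1)->W->(0,0) | ant1:(0,3)->S->(1,3)
  grid max=2 at (0,0)
Step 5: ant0:(0,0)->E->(0,1) | ant1:(1,3)->N->(0,3)
  grid max=1 at (0,0)
Step 6: ant0:(0,1)->W->(0,0) | ant1:(0,3)->S->(1,3)
  grid max=2 at (0,0)

(0,0) (1,3)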